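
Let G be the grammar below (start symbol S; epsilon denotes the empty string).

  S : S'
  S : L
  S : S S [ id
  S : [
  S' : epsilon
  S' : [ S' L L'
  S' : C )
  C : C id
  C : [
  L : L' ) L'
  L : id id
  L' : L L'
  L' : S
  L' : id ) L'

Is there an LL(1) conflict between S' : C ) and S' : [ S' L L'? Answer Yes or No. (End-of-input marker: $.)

FIRST(C )) = { [ } and FIRST([ S' L L') = { [ }.
Both contain [, so the two alternatives are not disjoint — LL(1) conflict.

Yes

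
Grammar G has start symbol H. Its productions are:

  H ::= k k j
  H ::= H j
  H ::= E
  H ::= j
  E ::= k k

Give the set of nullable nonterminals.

No nonterminal has an empty production or an RHS whose symbols are all nullable.

{ } (none)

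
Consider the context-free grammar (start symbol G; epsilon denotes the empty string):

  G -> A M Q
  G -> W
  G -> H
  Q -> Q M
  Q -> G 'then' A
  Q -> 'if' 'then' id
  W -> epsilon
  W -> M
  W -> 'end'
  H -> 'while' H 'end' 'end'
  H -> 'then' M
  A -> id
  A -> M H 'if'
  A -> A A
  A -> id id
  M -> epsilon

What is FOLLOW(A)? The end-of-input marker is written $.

In G -> A M Q: add FIRST(M Q) = { 'end', 'if', 'then', 'while', id }.
In Q -> G 'then' A: A is at the end, add FOLLOW(Q) = { $, 'then' }.
In A -> A A: add FIRST(A) = { 'then', 'while', id }.
In A -> A A: A is at the end, add FOLLOW(A) = { $, 'end', 'if', 'then', 'while', id }.
Union: FOLLOW(A) = { $, 'end', 'if', 'then', 'while', id }.

{ $, 'end', 'if', 'then', 'while', id }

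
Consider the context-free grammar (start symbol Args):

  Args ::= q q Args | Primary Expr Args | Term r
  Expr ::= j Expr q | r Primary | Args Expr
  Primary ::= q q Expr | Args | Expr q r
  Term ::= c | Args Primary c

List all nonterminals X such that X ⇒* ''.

No nonterminal has an empty production or an RHS whose symbols are all nullable.

{ } (none)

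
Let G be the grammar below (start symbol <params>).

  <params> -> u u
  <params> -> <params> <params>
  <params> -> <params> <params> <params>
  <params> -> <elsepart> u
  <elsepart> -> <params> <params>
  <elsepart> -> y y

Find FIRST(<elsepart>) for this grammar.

From <elsepart> -> <params> <params>: add FIRST(<params>) = { u, y }.
<elsepart> -> y y contributes {y}.
Union: FIRST(<elsepart>) = { u, y }.

{ u, y }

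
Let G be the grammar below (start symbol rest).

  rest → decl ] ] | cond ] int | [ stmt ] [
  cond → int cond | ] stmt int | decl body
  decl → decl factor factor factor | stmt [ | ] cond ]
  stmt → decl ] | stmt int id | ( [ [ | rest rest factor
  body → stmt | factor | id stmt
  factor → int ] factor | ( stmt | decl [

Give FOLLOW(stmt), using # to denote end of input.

{ (, [, ], id, int }

In rest → [ stmt ] [: add FIRST(] [) = { ] }.
In cond → ] stmt int: add FIRST(int) = { int }.
In decl → stmt [: add FIRST([) = { [ }.
In stmt → stmt int id: add FIRST(int id) = { int }.
In body → stmt: stmt is at the end, add FOLLOW(body) = { ] }.
In body → id stmt: stmt is at the end, add FOLLOW(body) = { ] }.
In factor → ( stmt: stmt is at the end, add FOLLOW(factor) = { (, [, ], id, int }.
Union: FOLLOW(stmt) = { (, [, ], id, int }.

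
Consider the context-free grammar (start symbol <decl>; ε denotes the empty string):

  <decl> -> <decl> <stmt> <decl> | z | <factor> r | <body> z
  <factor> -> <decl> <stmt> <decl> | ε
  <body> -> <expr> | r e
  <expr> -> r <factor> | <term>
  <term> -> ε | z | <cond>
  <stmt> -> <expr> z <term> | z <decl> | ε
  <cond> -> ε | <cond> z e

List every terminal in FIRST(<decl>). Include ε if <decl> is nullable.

{ r, z }

From <decl> -> <decl> <stmt> <decl>: add FIRST(<decl>) = { r, z }.
<decl> -> z contributes {z}.
From <decl> -> <factor> r: <factor> nullable, take FIRST(<factor>) ∪ {r} = { r, z }.
From <decl> -> <body> z: <body> nullable, take FIRST(<body>) ∪ {z} = { r, z }.
Union: FIRST(<decl>) = { r, z }.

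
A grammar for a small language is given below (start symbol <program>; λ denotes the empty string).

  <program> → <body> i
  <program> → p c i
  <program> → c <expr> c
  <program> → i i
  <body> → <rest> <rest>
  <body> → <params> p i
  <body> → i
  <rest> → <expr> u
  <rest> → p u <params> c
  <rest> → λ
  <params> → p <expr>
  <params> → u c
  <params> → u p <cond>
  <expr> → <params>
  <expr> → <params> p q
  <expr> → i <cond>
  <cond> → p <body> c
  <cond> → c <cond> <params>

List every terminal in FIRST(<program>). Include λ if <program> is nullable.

From <program> → <body> i: <body> nullable, take FIRST(<body>) ∪ {i} = { i, p, u }.
<program> → p c i contributes {p}.
<program> → c <expr> c contributes {c}.
<program> → i i contributes {i}.
Union: FIRST(<program>) = { c, i, p, u }.

{ c, i, p, u }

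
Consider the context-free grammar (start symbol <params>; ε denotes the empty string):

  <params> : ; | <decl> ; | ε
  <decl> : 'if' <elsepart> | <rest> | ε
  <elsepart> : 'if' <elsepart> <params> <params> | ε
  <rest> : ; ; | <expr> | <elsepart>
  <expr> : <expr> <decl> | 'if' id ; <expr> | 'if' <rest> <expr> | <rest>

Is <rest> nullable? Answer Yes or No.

<rest> : <expr> and each of <expr> is nullable, so <rest> ⇒* ε.

Yes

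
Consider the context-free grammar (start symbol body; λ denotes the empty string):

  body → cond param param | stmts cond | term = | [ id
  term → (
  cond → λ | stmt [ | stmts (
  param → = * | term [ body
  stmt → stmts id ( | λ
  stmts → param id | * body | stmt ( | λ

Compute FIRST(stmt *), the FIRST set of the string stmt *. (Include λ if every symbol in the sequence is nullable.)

Add FIRST(stmt)\{λ} = { (, *, =, id }; stmt is nullable, continue.
* is a terminal; add {*} and stop.

{ (, *, =, id }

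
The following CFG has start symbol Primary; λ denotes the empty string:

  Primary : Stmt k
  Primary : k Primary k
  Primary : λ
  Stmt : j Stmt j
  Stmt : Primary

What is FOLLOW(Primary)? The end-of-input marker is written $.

{ $, j, k }

Primary is the start symbol, so $ ∈ FOLLOW(Primary).
In Primary : k Primary k: add FIRST(k) = { k }.
In Stmt : Primary: Primary is at the end, add FOLLOW(Stmt) = { j, k }.
Union: FOLLOW(Primary) = { $, j, k }.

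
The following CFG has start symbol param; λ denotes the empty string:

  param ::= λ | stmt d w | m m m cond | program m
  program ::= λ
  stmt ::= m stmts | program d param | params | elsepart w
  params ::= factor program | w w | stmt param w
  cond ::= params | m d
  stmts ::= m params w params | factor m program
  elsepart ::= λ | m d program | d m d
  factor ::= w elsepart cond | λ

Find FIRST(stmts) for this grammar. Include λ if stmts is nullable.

{ m, w }

stmts ::= m params w params contributes {m}.
From stmts ::= factor m program: factor nullable, take FIRST(factor) ∪ {m} = { m, w }.
Union: FIRST(stmts) = { m, w }.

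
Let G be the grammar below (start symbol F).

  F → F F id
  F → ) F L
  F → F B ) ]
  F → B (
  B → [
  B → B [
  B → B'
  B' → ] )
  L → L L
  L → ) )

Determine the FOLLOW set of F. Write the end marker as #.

{ #, ), [, ], id }

F is the start symbol, so # ∈ FOLLOW(F).
In F → F F id: add FIRST(F id) = { ), [, ] }.
In F → F F id: add FIRST(id) = { id }.
In F → ) F L: add FIRST(L) = { ) }.
In F → F B ) ]: add FIRST(B ) ]) = { [, ] }.
Union: FOLLOW(F) = { #, ), [, ], id }.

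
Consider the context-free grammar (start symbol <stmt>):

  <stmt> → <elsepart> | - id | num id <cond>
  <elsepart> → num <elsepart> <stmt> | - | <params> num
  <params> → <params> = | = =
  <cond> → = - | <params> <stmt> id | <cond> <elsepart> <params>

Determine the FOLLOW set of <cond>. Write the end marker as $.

{ $, -, =, id, num }

In <stmt> → num id <cond>: <cond> is at the end, add FOLLOW(<stmt>) = { $, -, =, id, num }.
In <cond> → <cond> <elsepart> <params>: add FIRST(<elsepart> <params>) = { -, =, num }.
Union: FOLLOW(<cond>) = { $, -, =, id, num }.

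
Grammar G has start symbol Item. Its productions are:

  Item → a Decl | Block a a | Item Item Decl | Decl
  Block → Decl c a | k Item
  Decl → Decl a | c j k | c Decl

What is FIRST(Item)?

{ a, c, k }

Item → a Decl contributes {a}.
From Item → Block a a: add FIRST(Block) = { c, k }.
From Item → Item Item Decl: add FIRST(Item) = { a, c, k }.
From Item → Decl: add FIRST(Decl) = { c }.
Union: FIRST(Item) = { a, c, k }.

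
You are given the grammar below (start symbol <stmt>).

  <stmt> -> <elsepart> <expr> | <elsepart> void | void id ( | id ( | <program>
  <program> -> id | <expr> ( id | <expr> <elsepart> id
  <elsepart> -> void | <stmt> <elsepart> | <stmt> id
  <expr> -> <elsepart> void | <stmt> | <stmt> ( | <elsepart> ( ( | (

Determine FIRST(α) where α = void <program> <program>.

{ void }

void is a terminal; add {void} and stop.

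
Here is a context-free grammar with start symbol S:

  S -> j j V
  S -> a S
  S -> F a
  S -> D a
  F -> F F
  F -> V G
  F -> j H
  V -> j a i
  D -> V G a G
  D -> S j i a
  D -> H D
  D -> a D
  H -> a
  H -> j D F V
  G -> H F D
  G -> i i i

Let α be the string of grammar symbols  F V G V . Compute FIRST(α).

{ j }

Add FIRST(F) = { j }; F is not nullable, stop.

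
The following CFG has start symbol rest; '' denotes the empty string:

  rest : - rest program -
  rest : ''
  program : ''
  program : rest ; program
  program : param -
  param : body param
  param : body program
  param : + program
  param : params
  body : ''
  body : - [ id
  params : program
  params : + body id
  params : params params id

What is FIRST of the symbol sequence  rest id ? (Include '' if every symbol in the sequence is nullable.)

Add FIRST(rest)\{''} = { - }; rest is nullable, continue.
id is a terminal; add {id} and stop.

{ -, id }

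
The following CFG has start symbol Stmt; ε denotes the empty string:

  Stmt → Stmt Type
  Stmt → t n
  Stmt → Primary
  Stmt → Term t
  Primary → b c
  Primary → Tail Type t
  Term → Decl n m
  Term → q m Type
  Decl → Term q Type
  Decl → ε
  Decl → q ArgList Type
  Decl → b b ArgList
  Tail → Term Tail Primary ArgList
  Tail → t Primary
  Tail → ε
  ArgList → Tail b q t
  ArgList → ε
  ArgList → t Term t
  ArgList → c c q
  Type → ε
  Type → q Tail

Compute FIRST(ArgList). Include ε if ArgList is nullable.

{ b, c, n, q, t, ε }

From ArgList → Tail b q t: Tail nullable, take FIRST(Tail) ∪ {b} = { b, n, q, t }.
ArgList → ε contributes ε.
ArgList → t Term t contributes {t}.
ArgList → c c q contributes {c}.
Union: FIRST(ArgList) = { b, c, n, q, t, ε }.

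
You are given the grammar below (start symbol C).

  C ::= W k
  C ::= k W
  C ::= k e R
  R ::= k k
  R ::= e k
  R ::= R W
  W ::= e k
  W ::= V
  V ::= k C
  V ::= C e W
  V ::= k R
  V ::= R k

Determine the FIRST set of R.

{ e, k }

R ::= k k contributes {k}.
R ::= e k contributes {e}.
From R ::= R W: add FIRST(R) = { e, k }.
Union: FIRST(R) = { e, k }.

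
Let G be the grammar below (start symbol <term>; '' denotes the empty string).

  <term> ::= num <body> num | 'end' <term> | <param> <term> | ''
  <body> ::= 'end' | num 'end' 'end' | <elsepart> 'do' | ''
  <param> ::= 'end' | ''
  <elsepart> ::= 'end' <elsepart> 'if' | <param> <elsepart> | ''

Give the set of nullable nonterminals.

{ <body>, <elsepart>, <param>, <term> }

Directly nullable (have an ''-production): <term>, <body>, <param>, <elsepart>.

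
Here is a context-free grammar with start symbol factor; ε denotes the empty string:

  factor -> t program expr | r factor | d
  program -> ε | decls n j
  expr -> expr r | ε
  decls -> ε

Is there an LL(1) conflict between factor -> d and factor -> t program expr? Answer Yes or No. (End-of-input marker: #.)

FIRST(d) = { d } and FIRST(t program expr) = { t }.
The FIRST sets are disjoint and neither alternative is nullable — no conflict.

No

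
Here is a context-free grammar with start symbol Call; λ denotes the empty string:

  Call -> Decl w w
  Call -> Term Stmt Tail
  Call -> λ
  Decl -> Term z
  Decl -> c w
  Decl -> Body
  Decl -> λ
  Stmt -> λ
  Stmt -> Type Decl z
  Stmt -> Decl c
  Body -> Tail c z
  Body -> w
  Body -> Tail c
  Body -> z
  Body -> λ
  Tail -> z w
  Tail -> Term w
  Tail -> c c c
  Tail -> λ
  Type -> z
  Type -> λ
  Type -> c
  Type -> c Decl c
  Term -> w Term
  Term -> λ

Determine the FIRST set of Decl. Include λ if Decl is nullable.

From Decl -> Term z: Term nullable, take FIRST(Term) ∪ {z} = { w, z }.
Decl -> c w contributes {c}.
From Decl -> Body: add FIRST(Body) = { c, w, z, λ } (including λ since Body is nullable).
Decl -> λ contributes λ.
Union: FIRST(Decl) = { c, w, z, λ }.

{ c, w, z, λ }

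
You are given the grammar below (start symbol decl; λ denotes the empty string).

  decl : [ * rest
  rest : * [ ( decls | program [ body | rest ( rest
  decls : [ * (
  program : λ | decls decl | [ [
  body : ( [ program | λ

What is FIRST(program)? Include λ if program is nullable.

program : λ contributes λ.
From program : decls decl: add FIRST(decls) = { [ }.
program : [ [ contributes {[}.
Union: FIRST(program) = { [, λ }.

{ [, λ }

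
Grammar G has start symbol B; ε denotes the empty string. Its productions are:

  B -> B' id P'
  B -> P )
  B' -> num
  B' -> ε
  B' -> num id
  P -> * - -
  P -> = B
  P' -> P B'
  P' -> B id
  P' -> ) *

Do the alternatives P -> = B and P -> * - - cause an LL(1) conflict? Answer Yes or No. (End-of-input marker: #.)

FIRST(= B) = { = } and FIRST(* - -) = { * }.
The FIRST sets are disjoint and neither alternative is nullable — no conflict.

No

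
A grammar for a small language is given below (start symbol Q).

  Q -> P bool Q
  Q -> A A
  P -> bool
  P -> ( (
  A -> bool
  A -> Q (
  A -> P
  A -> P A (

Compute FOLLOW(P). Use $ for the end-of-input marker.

{ $, (, bool }

In Q -> P bool Q: add FIRST(bool Q) = { bool }.
In A -> P: P is at the end, add FOLLOW(A) = { $, (, bool }.
In A -> P A (: add FIRST(A () = { (, bool }.
Union: FOLLOW(P) = { $, (, bool }.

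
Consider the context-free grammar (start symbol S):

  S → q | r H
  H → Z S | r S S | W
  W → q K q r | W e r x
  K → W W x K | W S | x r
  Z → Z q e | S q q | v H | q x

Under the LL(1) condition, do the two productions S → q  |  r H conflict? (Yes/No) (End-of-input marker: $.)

No

FIRST(q) = { q } and FIRST(r H) = { r }.
The FIRST sets are disjoint and neither alternative is nullable — no conflict.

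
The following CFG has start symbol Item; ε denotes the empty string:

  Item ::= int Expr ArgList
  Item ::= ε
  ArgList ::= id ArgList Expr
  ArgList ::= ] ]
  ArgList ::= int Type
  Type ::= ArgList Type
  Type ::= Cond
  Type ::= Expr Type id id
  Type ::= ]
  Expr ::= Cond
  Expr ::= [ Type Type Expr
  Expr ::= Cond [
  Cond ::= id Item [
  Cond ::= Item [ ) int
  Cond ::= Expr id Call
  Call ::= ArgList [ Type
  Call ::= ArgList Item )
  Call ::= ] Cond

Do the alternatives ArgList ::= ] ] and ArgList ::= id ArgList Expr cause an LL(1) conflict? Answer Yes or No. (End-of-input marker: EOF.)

No

FIRST(] ]) = { ] } and FIRST(id ArgList Expr) = { id }.
The FIRST sets are disjoint and neither alternative is nullable — no conflict.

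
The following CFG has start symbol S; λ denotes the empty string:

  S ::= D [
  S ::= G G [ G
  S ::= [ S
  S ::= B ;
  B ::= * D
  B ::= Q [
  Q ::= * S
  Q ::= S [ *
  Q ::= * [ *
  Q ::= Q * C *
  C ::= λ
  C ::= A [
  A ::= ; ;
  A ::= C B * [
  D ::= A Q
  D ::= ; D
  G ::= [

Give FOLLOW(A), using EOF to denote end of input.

{ *, ;, [ }

In C ::= A [: add FIRST([) = { [ }.
In D ::= A Q: add FIRST(Q) = { *, ;, [ }.
Union: FOLLOW(A) = { *, ;, [ }.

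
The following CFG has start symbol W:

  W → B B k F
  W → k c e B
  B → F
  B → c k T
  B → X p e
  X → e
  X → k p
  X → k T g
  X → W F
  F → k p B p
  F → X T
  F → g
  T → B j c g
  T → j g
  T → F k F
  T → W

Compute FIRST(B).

{ c, e, g, k }

From B → F: add FIRST(F) = { c, e, g, k }.
B → c k T contributes {c}.
From B → X p e: add FIRST(X) = { c, e, g, k }.
Union: FIRST(B) = { c, e, g, k }.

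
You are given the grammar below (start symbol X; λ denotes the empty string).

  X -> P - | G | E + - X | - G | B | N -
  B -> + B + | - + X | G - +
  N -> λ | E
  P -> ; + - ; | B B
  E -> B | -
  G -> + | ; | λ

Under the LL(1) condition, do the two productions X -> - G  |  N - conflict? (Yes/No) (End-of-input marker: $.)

Yes

FIRST(- G) = { - } and FIRST(N -) = { +, -, ; }.
Both contain -, so the two alternatives are not disjoint — LL(1) conflict.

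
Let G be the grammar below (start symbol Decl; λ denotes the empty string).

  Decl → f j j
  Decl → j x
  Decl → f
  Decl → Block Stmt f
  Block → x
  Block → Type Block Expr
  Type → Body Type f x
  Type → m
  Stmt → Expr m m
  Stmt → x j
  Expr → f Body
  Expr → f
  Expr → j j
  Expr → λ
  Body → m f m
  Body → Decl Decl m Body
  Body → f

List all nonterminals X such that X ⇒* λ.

Directly nullable (have an λ-production): Expr.
No other nonterminal has a production whose RHS symbols are all nullable.

{ Expr }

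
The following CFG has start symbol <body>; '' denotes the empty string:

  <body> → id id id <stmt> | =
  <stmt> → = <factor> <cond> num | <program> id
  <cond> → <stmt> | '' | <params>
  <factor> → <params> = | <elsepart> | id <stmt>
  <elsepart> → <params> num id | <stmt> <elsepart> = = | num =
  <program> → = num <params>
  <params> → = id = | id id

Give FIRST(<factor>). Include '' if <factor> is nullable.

From <factor> → <params> =: add FIRST(<params>) = { =, id }.
From <factor> → <elsepart>: add FIRST(<elsepart>) = { =, id, num }.
<factor> → id <stmt> contributes {id}.
Union: FIRST(<factor>) = { =, id, num }.

{ =, id, num }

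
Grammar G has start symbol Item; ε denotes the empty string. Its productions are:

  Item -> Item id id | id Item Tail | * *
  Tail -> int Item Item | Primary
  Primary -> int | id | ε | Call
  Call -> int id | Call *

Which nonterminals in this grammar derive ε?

Directly nullable (have an ε-production): Primary.
Tail -> Primary with every symbol nullable, so Tail is nullable.
No other nonterminal has a production whose RHS symbols are all nullable.

{ Primary, Tail }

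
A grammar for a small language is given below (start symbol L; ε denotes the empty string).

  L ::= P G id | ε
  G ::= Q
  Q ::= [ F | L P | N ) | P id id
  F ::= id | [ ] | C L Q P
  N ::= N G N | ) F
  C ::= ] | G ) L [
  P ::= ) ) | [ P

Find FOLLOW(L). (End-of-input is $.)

L is the start symbol, so $ ∈ FOLLOW(L).
In Q ::= L P: add FIRST(P) = { ), [ }.
In F ::= C L Q P: add FIRST(Q P) = { ), [ }.
In C ::= G ) L [: add FIRST([) = { [ }.
Union: FOLLOW(L) = { $, ), [ }.

{ $, ), [ }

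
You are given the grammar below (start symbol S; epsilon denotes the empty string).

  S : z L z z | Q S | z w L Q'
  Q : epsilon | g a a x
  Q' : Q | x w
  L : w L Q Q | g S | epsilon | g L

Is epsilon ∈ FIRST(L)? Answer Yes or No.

L has an epsilon-production, so L ⇒ epsilon.

Yes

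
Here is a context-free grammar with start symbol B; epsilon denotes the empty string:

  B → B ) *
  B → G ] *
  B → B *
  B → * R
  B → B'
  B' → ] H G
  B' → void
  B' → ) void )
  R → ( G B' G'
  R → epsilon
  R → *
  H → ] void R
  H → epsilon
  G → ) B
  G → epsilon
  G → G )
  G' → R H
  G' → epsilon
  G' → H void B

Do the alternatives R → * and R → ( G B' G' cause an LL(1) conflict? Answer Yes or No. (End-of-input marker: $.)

No

FIRST(*) = { * } and FIRST(( G B' G') = { ( }.
The FIRST sets are disjoint and neither alternative is nullable — no conflict.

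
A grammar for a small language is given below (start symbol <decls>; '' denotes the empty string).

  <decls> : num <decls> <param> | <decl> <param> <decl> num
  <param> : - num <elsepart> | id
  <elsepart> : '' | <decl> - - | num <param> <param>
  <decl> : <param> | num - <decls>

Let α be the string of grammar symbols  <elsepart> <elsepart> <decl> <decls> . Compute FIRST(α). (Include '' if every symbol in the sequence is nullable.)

Add FIRST(<elsepart>)\{''} = { -, id, num }; <elsepart> is nullable, continue.
Add FIRST(<elsepart>)\{''} = { -, id, num }; <elsepart> is nullable, continue.
Add FIRST(<decl>) = { -, id, num }; <decl> is not nullable, stop.

{ -, id, num }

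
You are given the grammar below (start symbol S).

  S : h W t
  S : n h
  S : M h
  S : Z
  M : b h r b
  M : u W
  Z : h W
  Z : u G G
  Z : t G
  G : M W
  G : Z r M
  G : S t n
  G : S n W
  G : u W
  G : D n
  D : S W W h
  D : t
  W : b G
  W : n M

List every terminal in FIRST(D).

{ b, h, n, t, u }

From D : S W W h: add FIRST(S) = { b, h, n, t, u }.
D : t contributes {t}.
Union: FIRST(D) = { b, h, n, t, u }.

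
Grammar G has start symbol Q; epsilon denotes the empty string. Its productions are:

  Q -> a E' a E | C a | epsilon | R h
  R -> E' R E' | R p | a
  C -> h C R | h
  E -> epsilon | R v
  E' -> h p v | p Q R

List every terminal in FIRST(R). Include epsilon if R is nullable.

{ a, h, p }

From R -> E' R E': add FIRST(E') = { h, p }.
From R -> R p: add FIRST(R) = { a, h, p }.
R -> a contributes {a}.
Union: FIRST(R) = { a, h, p }.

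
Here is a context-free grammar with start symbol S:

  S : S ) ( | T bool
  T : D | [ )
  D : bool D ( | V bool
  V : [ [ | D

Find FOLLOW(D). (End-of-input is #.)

In T : D: D is at the end, add FOLLOW(T) = { bool }.
In D : bool D (: add FIRST(() = { ( }.
In V : D: D is at the end, add FOLLOW(V) = { bool }.
Union: FOLLOW(D) = { (, bool }.

{ (, bool }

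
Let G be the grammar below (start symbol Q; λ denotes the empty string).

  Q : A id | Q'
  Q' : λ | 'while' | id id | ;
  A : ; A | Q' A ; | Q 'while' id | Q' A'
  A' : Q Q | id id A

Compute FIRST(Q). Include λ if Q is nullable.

{ 'while', ;, id, λ }

From Q : A id: A nullable, take FIRST(A) ∪ {id} = { 'while', ;, id }.
From Q : Q': add FIRST(Q') = { 'while', ;, id, λ } (including λ since Q' is nullable).
Union: FIRST(Q) = { 'while', ;, id, λ }.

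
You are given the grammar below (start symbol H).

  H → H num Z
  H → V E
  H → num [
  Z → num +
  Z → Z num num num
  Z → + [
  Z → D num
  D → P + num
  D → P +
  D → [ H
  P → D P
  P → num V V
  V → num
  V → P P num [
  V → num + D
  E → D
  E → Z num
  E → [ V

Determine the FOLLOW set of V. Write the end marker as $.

{ $, +, [, num }

In H → V E: add FIRST(E) = { +, [, num }.
In P → num V V: add FIRST(V) = { [, num }.
In P → num V V: V is at the end, add FOLLOW(P) = { +, [, num }.
In E → [ V: V is at the end, add FOLLOW(E) = { $, +, [, num }.
Union: FOLLOW(V) = { $, +, [, num }.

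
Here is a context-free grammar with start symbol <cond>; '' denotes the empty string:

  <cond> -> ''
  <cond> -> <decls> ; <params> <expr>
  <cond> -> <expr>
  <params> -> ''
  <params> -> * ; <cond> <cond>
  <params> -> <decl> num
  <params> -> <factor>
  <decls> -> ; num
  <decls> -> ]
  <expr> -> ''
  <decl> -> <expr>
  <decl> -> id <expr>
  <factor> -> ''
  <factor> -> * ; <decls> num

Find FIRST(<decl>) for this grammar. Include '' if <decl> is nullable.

From <decl> -> <expr>: add FIRST(<expr>) = { '' } (including '' since <expr> is nullable).
<decl> -> id <expr> contributes {id}.
Union: FIRST(<decl>) = { id, '' }.

{ id, '' }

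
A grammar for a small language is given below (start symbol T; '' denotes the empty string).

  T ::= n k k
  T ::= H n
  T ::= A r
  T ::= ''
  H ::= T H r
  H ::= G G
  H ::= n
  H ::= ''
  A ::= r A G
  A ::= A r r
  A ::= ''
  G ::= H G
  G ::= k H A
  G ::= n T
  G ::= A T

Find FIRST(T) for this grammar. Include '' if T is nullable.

T ::= n k k contributes {n}.
From T ::= H n: H nullable, take FIRST(H) ∪ {n} = { k, n, r }.
From T ::= A r: A nullable, take FIRST(A) ∪ {r} = { r }.
T ::= '' contributes ''.
Union: FIRST(T) = { k, n, r, '' }.

{ k, n, r, '' }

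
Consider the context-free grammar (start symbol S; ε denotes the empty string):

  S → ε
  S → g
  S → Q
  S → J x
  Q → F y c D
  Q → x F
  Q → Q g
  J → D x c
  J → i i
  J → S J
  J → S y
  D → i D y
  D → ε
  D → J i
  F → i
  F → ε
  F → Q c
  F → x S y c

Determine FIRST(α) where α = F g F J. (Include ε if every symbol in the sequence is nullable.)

{ g, i, x, y }

Add FIRST(F)\{ε} = { i, x, y }; F is nullable, continue.
g is a terminal; add {g} and stop.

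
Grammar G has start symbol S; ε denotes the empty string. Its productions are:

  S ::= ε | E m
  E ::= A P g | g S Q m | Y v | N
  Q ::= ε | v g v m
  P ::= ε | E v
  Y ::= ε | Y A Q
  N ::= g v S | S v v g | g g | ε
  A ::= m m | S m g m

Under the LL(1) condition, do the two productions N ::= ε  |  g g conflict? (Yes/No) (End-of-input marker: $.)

FIRST(ε) = { ε } and FIRST(g g) = { g }.
The first is nullable but FOLLOW(N) = { m, v } is disjoint from FIRST of the second.

No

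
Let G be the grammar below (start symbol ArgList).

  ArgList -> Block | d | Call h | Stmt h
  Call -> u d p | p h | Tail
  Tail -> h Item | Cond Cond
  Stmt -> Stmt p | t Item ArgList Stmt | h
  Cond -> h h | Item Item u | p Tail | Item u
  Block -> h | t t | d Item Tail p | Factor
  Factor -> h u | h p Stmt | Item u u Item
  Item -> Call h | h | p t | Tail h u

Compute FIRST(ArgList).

{ d, h, p, t, u }

From ArgList -> Block: add FIRST(Block) = { d, h, p, t, u }.
ArgList -> d contributes {d}.
From ArgList -> Call h: add FIRST(Call) = { h, p, u }.
From ArgList -> Stmt h: add FIRST(Stmt) = { h, t }.
Union: FIRST(ArgList) = { d, h, p, t, u }.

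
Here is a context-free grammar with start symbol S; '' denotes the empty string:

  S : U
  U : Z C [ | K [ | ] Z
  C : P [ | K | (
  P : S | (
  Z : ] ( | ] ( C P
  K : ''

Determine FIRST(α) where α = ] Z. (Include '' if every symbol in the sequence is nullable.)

] is a terminal; add {]} and stop.

{ ] }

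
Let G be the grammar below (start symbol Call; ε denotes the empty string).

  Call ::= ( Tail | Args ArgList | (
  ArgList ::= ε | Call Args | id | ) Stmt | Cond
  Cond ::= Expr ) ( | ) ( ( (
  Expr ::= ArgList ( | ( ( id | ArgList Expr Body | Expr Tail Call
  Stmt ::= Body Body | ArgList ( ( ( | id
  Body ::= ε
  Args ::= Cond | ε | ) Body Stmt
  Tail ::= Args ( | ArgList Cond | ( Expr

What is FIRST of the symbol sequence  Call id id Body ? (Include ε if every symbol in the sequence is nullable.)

Add FIRST(Call)\{ε} = { (, ), id }; Call is nullable, continue.
id is a terminal; add {id} and stop.

{ (, ), id }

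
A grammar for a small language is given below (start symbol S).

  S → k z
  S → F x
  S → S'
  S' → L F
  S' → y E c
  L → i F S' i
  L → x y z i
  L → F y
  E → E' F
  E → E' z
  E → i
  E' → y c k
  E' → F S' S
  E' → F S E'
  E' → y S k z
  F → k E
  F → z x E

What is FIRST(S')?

{ i, k, x, y, z }

From S' → L F: add FIRST(L) = { i, k, x, z }.
S' → y E c contributes {y}.
Union: FIRST(S') = { i, k, x, y, z }.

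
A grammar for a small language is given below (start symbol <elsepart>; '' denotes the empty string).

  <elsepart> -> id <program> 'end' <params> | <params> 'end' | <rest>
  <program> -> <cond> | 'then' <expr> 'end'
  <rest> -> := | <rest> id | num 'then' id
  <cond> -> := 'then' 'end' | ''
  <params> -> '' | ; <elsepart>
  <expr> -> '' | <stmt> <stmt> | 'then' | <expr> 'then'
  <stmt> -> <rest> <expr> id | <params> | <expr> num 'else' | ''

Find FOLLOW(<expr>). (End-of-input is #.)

{ 'end', 'then', id, num }

In <program> -> 'then' <expr> 'end': add FIRST('end') = { 'end' }.
In <expr> -> <expr> 'then': add FIRST('then') = { 'then' }.
In <stmt> -> <rest> <expr> id: add FIRST(id) = { id }.
In <stmt> -> <expr> num 'else': add FIRST(num 'else') = { num }.
Union: FOLLOW(<expr>) = { 'end', 'then', id, num }.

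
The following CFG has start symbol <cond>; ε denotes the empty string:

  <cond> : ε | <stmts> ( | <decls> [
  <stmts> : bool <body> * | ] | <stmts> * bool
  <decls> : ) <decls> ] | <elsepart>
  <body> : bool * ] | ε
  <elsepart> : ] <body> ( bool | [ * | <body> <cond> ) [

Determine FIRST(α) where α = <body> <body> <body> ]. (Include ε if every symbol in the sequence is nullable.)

Add FIRST(<body>)\{ε} = { bool }; <body> is nullable, continue.
Add FIRST(<body>)\{ε} = { bool }; <body> is nullable, continue.
Add FIRST(<body>)\{ε} = { bool }; <body> is nullable, continue.
] is a terminal; add {]} and stop.

{ ], bool }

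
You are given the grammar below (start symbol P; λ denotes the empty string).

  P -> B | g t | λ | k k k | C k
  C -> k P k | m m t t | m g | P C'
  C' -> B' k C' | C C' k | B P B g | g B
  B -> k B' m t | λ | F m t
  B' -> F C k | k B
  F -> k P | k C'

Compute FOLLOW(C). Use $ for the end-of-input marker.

In P -> C k: add FIRST(k) = { k }.
In C' -> C C' k: add FIRST(C' k) = { g, k, m }.
In B' -> F C k: add FIRST(k) = { k }.
Union: FOLLOW(C) = { g, k, m }.

{ g, k, m }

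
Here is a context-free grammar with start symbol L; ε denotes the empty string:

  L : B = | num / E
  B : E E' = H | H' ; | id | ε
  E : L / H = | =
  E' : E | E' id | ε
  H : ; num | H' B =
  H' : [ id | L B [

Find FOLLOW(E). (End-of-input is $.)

In L : num / E: E is at the end, add FOLLOW(L) = { $, /, =, [, id, num }.
In B : E E' = H: add FIRST(E' = H) = { =, [, id, num }.
In E' : E: E is at the end, add FOLLOW(E') = { =, id }.
Union: FOLLOW(E) = { $, /, =, [, id, num }.

{ $, /, =, [, id, num }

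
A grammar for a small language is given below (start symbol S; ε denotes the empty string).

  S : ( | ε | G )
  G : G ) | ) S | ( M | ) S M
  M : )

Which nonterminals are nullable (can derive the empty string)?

{ S }

Directly nullable (have an ε-production): S.
No other nonterminal has a production whose RHS symbols are all nullable.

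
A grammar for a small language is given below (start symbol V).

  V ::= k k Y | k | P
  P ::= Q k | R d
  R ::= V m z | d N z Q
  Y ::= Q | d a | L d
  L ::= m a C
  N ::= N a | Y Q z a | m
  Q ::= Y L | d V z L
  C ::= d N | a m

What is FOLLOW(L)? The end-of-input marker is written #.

{ #, d, k, m, z }

In Y ::= L d: add FIRST(d) = { d }.
In Q ::= Y L: L is at the end, add FOLLOW(Q) = { #, d, k, m, z }.
In Q ::= d V z L: L is at the end, add FOLLOW(Q) = { #, d, k, m, z }.
Union: FOLLOW(L) = { #, d, k, m, z }.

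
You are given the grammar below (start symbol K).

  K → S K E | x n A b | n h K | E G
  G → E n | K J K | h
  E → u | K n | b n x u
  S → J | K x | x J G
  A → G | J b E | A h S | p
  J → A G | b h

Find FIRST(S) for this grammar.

From S → J: add FIRST(J) = { b, h, n, p, u, x }.
From S → K x: add FIRST(K) = { b, h, n, p, u, x }.
S → x J G contributes {x}.
Union: FIRST(S) = { b, h, n, p, u, x }.

{ b, h, n, p, u, x }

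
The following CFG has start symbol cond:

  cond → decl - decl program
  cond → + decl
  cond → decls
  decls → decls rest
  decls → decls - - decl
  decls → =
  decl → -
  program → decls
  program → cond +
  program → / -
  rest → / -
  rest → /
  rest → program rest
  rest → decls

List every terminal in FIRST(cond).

From cond → decl - decl program: add FIRST(decl) = { - }.
cond → + decl contributes {+}.
From cond → decls: add FIRST(decls) = { = }.
Union: FIRST(cond) = { +, -, = }.

{ +, -, = }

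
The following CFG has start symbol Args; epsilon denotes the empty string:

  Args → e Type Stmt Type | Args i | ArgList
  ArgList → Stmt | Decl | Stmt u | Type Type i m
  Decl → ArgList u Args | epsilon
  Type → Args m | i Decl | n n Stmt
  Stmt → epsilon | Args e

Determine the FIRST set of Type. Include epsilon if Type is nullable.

From Type → Args m: Args nullable, take FIRST(Args) ∪ {m} = { e, i, m, n, u }.
Type → i Decl contributes {i}.
Type → n n Stmt contributes {n}.
Union: FIRST(Type) = { e, i, m, n, u }.

{ e, i, m, n, u }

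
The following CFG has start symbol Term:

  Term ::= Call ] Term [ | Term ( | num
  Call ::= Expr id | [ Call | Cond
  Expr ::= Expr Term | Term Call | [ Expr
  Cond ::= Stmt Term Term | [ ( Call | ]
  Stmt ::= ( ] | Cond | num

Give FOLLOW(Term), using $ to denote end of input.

{ $, (, [, ], id, num }

Term is the start symbol, so $ ∈ FOLLOW(Term).
In Term ::= Call ] Term [: add FIRST([) = { [ }.
In Term ::= Term (: add FIRST(() = { ( }.
In Expr ::= Expr Term: Term is at the end, add FOLLOW(Expr) = { (, [, ], id, num }.
In Expr ::= Term Call: add FIRST(Call) = { (, [, ], num }.
In Cond ::= Stmt Term Term: add FIRST(Term) = { (, [, ], num }.
In Cond ::= Stmt Term Term: Term is at the end, add FOLLOW(Cond) = { (, [, ], id, num }.
Union: FOLLOW(Term) = { $, (, [, ], id, num }.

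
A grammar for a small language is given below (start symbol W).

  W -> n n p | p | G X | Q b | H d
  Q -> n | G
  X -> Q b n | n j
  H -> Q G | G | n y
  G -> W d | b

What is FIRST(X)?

{ b, n, p }

From X -> Q b n: add FIRST(Q) = { b, n, p }.
X -> n j contributes {n}.
Union: FIRST(X) = { b, n, p }.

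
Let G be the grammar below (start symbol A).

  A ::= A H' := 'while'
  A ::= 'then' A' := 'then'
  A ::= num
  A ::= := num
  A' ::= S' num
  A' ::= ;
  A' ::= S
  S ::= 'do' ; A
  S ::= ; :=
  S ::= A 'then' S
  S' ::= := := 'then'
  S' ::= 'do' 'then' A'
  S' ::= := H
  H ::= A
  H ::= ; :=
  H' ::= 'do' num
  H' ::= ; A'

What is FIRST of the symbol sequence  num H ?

{ num }

num is a terminal; add {num} and stop.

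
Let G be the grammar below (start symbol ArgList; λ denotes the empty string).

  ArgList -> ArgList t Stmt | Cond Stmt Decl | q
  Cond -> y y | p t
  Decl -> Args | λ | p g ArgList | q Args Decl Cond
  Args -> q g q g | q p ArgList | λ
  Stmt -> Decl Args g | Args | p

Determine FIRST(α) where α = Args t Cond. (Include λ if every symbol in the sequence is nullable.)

{ q, t }

Add FIRST(Args)\{λ} = { q }; Args is nullable, continue.
t is a terminal; add {t} and stop.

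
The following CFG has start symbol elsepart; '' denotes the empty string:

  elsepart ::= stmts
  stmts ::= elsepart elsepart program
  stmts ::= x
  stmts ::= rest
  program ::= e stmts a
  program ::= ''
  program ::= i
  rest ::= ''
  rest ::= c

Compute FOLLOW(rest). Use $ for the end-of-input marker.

{ $, a, c, e, i, x }

In stmts ::= rest: rest is at the end, add FOLLOW(stmts) = { $, a, c, e, i, x }.
Union: FOLLOW(rest) = { $, a, c, e, i, x }.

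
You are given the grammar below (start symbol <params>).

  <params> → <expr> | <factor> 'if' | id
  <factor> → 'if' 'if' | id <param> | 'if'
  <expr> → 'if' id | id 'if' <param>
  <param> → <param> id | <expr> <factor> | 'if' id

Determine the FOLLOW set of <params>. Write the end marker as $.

<params> is the start symbol, so $ ∈ FOLLOW(<params>).
Union: FOLLOW(<params>) = { $ }.

{ $ }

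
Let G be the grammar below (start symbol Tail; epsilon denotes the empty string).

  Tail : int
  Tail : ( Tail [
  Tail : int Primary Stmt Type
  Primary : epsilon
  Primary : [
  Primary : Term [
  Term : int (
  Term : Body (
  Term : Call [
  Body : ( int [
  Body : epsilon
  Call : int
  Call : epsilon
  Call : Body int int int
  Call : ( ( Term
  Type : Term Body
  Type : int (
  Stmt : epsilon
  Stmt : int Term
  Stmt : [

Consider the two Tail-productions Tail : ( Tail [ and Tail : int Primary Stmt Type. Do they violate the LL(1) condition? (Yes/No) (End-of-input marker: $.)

FIRST(( Tail [) = { ( } and FIRST(int Primary Stmt Type) = { int }.
The FIRST sets are disjoint and neither alternative is nullable — no conflict.

No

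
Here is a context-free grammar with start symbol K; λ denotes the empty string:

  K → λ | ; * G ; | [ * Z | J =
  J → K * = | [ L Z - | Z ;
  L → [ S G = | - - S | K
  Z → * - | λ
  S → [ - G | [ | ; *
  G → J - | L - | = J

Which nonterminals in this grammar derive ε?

Directly nullable (have an λ-production): K, Z.
L → K with every symbol nullable, so L is nullable.
No other nonterminal has a production whose RHS symbols are all nullable.

{ K, L, Z }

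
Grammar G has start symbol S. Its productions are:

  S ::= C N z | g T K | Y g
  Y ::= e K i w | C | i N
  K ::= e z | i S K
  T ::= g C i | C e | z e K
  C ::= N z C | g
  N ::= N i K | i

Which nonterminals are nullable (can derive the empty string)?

{ } (none)

No nonterminal has an empty production or an RHS whose symbols are all nullable.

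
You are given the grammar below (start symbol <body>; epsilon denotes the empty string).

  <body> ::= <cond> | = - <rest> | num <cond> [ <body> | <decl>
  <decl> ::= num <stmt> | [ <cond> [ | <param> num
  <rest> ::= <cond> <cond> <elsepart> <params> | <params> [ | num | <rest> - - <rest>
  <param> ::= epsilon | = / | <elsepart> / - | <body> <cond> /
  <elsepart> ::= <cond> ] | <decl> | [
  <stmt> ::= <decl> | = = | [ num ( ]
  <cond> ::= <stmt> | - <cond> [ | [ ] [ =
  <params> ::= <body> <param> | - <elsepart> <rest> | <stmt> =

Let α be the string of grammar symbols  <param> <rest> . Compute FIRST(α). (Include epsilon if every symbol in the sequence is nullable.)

{ -, =, [, num }

Add FIRST(<param>)\{epsilon} = { -, =, [, num }; <param> is nullable, continue.
Add FIRST(<rest>) = { -, =, [, num }; <rest> is not nullable, stop.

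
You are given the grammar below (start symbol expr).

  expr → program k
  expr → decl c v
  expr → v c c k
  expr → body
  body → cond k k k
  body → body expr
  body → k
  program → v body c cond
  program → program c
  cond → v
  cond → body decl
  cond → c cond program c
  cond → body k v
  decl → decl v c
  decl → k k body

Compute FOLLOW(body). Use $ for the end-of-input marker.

In expr → body: body is at the end, add FOLLOW(expr) = { $, c, k, v }.
In body → body expr: add FIRST(expr) = { c, k, v }.
In program → v body c cond: add FIRST(c cond) = { c }.
In cond → body decl: add FIRST(decl) = { k }.
In cond → body k v: add FIRST(k v) = { k }.
In decl → k k body: body is at the end, add FOLLOW(decl) = { c, k, v }.
Union: FOLLOW(body) = { $, c, k, v }.

{ $, c, k, v }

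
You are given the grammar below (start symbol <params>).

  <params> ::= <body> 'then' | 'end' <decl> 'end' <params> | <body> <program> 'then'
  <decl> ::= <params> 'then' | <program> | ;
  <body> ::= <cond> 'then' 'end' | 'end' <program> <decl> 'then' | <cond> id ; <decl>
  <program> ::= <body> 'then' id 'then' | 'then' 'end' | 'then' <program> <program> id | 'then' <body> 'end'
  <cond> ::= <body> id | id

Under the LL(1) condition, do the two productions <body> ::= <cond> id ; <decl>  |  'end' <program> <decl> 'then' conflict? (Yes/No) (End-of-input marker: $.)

FIRST(<cond> id ; <decl>) = { 'end', id } and FIRST('end' <program> <decl> 'then') = { 'end' }.
Both contain 'end', so the two alternatives are not disjoint — LL(1) conflict.

Yes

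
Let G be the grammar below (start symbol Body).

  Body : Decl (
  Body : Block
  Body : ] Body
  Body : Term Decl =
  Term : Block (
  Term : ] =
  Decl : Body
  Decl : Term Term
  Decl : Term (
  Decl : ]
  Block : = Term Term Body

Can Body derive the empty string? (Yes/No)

No nonterminal in this grammar is nullable.
No production of Body has an RHS whose symbols are all nullable, so Body is not nullable.

No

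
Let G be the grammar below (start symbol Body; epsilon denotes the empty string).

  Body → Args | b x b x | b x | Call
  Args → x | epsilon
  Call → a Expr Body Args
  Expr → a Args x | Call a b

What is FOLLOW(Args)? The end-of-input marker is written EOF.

{ EOF, a, x }

In Body → Args: Args is at the end, add FOLLOW(Body) = { EOF, a, x }.
In Call → a Expr Body Args: Args is at the end, add FOLLOW(Call) = { EOF, a, x }.
In Expr → a Args x: add FIRST(x) = { x }.
Union: FOLLOW(Args) = { EOF, a, x }.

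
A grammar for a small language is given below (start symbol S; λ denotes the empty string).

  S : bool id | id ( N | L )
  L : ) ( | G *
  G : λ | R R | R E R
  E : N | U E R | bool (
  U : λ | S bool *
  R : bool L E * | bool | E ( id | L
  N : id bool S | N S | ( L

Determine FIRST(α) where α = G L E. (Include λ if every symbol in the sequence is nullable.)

{ (, ), *, bool, id }

Add FIRST(G)\{λ} = { (, ), *, bool, id }; G is nullable, continue.
Add FIRST(L) = { (, ), *, bool, id }; L is not nullable, stop.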